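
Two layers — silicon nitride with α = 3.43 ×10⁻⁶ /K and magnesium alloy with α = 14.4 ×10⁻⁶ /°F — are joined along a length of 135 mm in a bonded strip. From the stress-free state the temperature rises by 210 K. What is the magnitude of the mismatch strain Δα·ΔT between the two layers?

4.72×10⁻³

magnesium alloy: α = 14.4×10⁻⁶/°F × 9/5 = 25.9×10⁻⁶/K.
Δα = |3.43 − 25.9|×10⁻⁶/K = 22.5×10⁻⁶/K.
Mismatch strain = Δα·ΔT = 22.5×10⁻⁶ × 210.0 = 4.72×10⁻³.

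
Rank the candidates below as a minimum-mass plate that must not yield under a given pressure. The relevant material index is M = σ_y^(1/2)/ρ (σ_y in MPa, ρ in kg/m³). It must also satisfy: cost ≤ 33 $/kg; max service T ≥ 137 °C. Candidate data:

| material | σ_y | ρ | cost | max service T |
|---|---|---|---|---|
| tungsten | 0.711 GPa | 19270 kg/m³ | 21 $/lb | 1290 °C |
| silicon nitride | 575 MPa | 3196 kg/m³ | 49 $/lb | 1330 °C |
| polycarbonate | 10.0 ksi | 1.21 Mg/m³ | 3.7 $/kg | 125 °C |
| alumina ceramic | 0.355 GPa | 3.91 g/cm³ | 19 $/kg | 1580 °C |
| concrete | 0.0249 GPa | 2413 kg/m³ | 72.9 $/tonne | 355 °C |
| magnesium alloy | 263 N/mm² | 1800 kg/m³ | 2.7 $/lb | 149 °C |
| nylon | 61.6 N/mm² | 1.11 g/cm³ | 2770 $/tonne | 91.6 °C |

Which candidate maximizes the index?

magnesium alloy

Screen on constraints: cost ≤ 33 $/kg; max service T ≥ 137 °C. Survivors: alumina ceramic, concrete, magnesium alloy.
In SI units:
  alumina ceramic: σ_y = 355.0 MPa, ρ = 3910 kg/m³
  concrete: σ_y = 24.90 MPa, ρ = 2413 kg/m³
  magnesium alloy: σ_y = 263.0 MPa, ρ = 1800 kg/m³
  magnesium alloy: M = 9.01×10⁻³
  alumina ceramic: M = 4.82×10⁻³
  concrete: M = 2.07×10⁻³
Highest index: magnesium alloy.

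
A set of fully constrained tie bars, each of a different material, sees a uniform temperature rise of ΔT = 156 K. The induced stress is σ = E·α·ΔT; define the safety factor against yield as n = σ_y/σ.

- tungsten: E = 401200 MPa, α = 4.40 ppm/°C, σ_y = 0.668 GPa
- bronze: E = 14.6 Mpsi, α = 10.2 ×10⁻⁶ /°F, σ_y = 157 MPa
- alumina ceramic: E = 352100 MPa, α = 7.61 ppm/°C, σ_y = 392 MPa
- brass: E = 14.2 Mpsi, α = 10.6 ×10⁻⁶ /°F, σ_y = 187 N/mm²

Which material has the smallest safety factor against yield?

bronze

Per material, after unit conversion:
  tungsten: E = 401.2, α = 4.40, σ_y = 668.0 → σ = 275 MPa, n = 2.43
  bronze: E = 100.7, α = 18.4, σ_y = 157.0 → σ = 288 MPa, n = 0.545
  alumina ceramic: E = 352.1, α = 7.61, σ_y = 392.0 → σ = 418 MPa, n = 0.938
  brass: E = 97.91, α = 19.1, σ_y = 187.0 → σ = 291 MPa, n = 0.642
Smallest n: bronze with n = 0.545.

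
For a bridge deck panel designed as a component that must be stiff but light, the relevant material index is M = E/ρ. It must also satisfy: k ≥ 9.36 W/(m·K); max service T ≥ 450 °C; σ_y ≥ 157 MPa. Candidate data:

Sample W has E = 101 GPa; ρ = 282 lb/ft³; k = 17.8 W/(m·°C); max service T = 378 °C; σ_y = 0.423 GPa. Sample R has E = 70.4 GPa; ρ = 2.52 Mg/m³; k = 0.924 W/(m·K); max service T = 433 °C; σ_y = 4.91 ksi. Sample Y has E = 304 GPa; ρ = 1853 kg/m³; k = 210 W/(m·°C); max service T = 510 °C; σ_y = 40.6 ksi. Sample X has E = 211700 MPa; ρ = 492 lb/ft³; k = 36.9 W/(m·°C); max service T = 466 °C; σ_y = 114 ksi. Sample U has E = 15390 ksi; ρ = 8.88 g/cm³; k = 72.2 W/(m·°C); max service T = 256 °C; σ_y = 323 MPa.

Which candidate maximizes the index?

sample Y

Screen on constraints: k ≥ 9.36 W/(m·K); max service T ≥ 450 °C; σ_y ≥ 157 MPa. Survivors: sample Y, sample X.
After converting to SI:
  sample Y: E = 304.0 GPa, ρ = 1853 kg/m³
  sample X: E = 211.7 GPa, ρ = 7881 kg/m³
  sample Y: M = 164 MN·m/kg
  sample X: M = 26.9 MN·m/kg
Sample Y has the largest M.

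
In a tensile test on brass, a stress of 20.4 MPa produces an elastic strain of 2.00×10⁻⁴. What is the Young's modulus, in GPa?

102 GPa

E = σ/ε = 20.4 MPa / 2.00×10⁻⁴ = 102000 MPa = 102 GPa.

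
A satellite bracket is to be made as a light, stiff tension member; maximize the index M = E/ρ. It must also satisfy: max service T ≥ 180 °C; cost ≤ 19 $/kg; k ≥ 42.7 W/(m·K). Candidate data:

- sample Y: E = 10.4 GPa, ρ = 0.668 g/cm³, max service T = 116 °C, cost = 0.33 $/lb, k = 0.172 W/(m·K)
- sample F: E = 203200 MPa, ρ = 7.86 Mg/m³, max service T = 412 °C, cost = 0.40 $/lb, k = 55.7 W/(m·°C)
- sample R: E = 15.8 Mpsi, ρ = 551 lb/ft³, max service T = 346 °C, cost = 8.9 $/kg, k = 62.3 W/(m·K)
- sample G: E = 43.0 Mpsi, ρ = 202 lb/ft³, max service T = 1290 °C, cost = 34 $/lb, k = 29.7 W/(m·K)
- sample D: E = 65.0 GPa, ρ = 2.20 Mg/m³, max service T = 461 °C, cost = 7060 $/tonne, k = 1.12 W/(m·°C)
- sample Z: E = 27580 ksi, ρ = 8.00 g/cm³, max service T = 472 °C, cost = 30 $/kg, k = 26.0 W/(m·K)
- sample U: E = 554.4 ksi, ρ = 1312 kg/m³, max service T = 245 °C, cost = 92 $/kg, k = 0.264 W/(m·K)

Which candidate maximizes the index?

sample F

Screen on constraints: max service T ≥ 180 °C; cost ≤ 19 $/kg; k ≥ 42.7 W/(m·K). Survivors: sample F, sample R.
Normalizing units and computing the index:
  sample F: E = 203.2 GPa, ρ = 7860 kg/m³
  sample R: E = 108.9 GPa, ρ = 8826 kg/m³
  sample F: M = 25.9 MN·m/kg
  sample R: M = 12.3 MN·m/kg
The maximum is for sample F.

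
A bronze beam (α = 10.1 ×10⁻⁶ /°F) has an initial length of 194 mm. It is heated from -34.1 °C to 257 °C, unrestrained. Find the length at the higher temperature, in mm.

Convert α: 10.1×10⁻⁶/°F × (9/5) = 18.2×10⁻⁶/K.
ΔT = 257 − (-34.1) = 291.1 K.
ΔL = α·L₀·ΔT = 18.2×10⁻⁶ × 194 mm × 291.1 K = 1.03 mm.
L = L₀ + ΔL = 194 + 1.03 = 195.03 mm.

195.03 mm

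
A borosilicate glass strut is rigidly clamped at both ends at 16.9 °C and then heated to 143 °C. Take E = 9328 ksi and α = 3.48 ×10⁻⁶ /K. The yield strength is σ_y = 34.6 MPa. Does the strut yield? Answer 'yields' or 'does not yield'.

E = 9328 ksi = 64.31 GPa.
ΔT = 126.1 K. Constrained thermal stress σ = E·α·ΔT = 64.31×10³ MPa × 3.48×10⁻⁶ × 126.1 = 28.2 MPa (compressive).
Compare to σ_y = 34.6 MPa: σ < σ_y, so it does not yield.

does not yield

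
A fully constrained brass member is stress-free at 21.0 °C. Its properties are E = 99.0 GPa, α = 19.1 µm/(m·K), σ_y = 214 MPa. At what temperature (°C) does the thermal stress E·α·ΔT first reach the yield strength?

E·α·ΔT = 214.0 MPa ⇒ ΔT = 214.0 / (99.00×10³ × 19.1×10⁻⁶) = 113.2 K.
T = 21.0 + 113.2 = 134.2 °C.

134 °C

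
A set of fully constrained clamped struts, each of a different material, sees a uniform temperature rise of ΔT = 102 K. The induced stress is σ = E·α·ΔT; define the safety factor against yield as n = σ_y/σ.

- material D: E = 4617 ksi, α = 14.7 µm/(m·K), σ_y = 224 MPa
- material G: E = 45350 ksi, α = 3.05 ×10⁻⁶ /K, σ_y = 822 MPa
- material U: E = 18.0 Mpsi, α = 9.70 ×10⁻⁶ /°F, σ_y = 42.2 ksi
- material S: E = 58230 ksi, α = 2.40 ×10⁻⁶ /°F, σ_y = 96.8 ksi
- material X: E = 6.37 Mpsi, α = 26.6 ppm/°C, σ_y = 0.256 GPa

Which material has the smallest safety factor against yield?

material U

Per material, after unit conversion:
  material D: E = 31.83, α = 14.7, σ_y = 224.0 → σ = 47.7 MPa, n = 4.69
  material G: E = 312.7, α = 3.05, σ_y = 822.0 → σ = 97.3 MPa, n = 8.45
  material U: E = 124.1, α = 17.5, σ_y = 291.0 → σ = 221 MPa, n = 1.32
  material S: E = 401.5, α = 4.32, σ_y = 667.4 → σ = 177 MPa, n = 3.77
  material X: E = 43.92, α = 26.6, σ_y = 256.0 → σ = 119 MPa, n = 2.15
The minimum is material U at n = 1.32.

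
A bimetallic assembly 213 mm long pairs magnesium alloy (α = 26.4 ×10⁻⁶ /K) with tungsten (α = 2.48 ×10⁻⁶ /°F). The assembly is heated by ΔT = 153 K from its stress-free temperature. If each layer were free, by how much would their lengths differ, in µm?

715 µm

tungsten: α = 2.48×10⁻⁶/°F × 9/5 = 4.46×10⁻⁶/K.
Δα = |26.4 − 4.46|×10⁻⁶/K = 21.9×10⁻⁶/K.
ΔL_mismatch = Δα·L·ΔT = 21.9×10⁻⁶ × 213.0 mm × 153.0 K = 715 µm.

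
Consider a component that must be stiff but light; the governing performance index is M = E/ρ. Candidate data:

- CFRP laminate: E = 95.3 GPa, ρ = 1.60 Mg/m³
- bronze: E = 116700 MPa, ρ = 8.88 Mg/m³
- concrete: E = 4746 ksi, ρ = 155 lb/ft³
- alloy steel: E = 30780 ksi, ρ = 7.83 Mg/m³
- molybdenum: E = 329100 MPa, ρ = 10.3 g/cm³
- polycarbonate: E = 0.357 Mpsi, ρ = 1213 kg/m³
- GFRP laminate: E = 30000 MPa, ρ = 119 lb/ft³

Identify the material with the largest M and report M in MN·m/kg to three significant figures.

CFRP laminate, M = 59.6 MN·m/kg

Putting every candidate on a common basis:
  CFRP laminate: E = 95.30 GPa, ρ = 1600 kg/m³
  bronze: E = 116.7 GPa, ρ = 8880 kg/m³
  concrete: E = 32.72 GPa, ρ = 2483 kg/m³
  alloy steel: E = 212.2 GPa, ρ = 7830 kg/m³
  molybdenum: E = 329.1 GPa, ρ = 10300 kg/m³
  polycarbonate: E = 2.461 GPa, ρ = 1213 kg/m³
  GFRP laminate: E = 30.00 GPa, ρ = 1906 kg/m³
  CFRP laminate: M = 59.6 MN·m/kg
  molybdenum: M = 32.0 MN·m/kg
  alloy steel: M = 27.1 MN·m/kg
  GFRP laminate: M = 15.7 MN·m/kg
  concrete: M = 13.2 MN·m/kg
  bronze: M = 13.1 MN·m/kg
  polycarbonate: M = 2.03 MN·m/kg
CFRP laminate has the largest M.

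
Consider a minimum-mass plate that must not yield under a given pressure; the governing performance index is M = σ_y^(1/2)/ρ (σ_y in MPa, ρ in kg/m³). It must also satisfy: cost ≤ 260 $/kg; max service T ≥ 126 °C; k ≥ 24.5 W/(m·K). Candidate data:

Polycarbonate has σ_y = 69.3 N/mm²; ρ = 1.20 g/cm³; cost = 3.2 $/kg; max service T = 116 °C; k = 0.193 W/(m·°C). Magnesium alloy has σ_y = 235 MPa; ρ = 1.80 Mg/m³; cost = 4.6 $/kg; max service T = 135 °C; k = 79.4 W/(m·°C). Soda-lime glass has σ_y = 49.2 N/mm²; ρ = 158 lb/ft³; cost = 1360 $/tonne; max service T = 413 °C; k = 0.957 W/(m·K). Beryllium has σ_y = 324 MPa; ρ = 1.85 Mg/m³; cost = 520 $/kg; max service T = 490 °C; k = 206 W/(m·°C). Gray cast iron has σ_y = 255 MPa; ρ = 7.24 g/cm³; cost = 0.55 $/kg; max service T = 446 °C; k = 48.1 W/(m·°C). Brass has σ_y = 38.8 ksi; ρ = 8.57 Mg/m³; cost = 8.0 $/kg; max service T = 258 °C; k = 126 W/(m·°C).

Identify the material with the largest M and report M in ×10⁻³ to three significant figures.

Screen on constraints: cost ≤ 260 $/kg; max service T ≥ 126 °C; k ≥ 24.5 W/(m·K). Survivors: magnesium alloy, gray cast iron, brass.
Putting every candidate on a common basis:
  magnesium alloy: σ_y = 235.0 MPa, ρ = 1800 kg/m³
  gray cast iron: σ_y = 255.0 MPa, ρ = 7240 kg/m³
  brass: σ_y = 267.5 MPa, ρ = 8570 kg/m³
  magnesium alloy: M = 8.52×10⁻³
  gray cast iron: M = 2.21×10⁻³
  brass: M = 1.91×10⁻³
The maximum is for magnesium alloy.

magnesium alloy, M = 8.52×10⁻³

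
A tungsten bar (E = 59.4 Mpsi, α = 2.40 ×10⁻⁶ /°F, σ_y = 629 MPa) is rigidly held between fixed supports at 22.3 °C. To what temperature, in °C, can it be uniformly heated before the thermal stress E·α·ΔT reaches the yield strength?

378 °C

E = 59.4 Mpsi = 409.5 GPa.
α = 2.40×10⁻⁶/°F × 9/5 = 4.32×10⁻⁶/K.
E·α·ΔT = 629.0 MPa ⇒ ΔT = 629.0 / (409.5×10³ × 4.32×10⁻⁶) = 355.5 K.
T = 22.3 + 355.5 = 377.8 °C.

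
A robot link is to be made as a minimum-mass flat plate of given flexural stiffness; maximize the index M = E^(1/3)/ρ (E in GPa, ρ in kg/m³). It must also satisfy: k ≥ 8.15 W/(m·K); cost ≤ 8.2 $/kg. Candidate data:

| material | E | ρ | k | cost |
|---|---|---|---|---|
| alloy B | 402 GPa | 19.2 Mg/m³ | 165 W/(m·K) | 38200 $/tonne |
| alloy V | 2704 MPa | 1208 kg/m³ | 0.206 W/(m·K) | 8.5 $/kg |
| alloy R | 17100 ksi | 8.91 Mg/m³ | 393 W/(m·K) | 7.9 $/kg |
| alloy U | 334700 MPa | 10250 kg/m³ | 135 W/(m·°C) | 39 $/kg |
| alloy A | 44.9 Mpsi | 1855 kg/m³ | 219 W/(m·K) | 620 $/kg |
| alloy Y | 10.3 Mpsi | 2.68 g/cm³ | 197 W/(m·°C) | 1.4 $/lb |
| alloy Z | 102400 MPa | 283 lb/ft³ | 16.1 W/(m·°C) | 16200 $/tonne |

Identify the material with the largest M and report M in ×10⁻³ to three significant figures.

Screen on constraints: k ≥ 8.15 W/(m·K); cost ≤ 8.2 $/kg. Survivors: alloy R, alloy Y.
After converting to SI:
  alloy R: E = 117.9 GPa, ρ = 8910 kg/m³
  alloy Y: E = 71.02 GPa, ρ = 2680 kg/m³
  alloy Y: M = 1.55×10⁻³
  alloy R: M = 0.550×10⁻³
Highest index: alloy Y.

alloy Y, M = 1.55×10⁻³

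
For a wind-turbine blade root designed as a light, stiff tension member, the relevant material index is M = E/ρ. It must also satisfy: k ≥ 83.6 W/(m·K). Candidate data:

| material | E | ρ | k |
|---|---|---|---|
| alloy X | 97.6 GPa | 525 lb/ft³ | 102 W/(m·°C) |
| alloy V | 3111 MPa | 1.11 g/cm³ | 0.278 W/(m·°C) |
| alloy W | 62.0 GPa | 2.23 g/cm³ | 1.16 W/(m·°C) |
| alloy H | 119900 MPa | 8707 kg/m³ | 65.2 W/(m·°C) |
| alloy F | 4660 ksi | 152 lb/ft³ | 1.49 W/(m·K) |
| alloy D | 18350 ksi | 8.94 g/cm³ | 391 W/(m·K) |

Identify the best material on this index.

Screen on constraints: k ≥ 83.6 W/(m·K). Survivors: alloy X, alloy D.
In SI units:
  alloy X: E = 97.60 GPa, ρ = 8410 kg/m³
  alloy D: E = 126.5 GPa, ρ = 8940 kg/m³
  alloy D: M = 14.2 MN·m/kg
  alloy X: M = 11.6 MN·m/kg
Highest index: alloy D.

alloy D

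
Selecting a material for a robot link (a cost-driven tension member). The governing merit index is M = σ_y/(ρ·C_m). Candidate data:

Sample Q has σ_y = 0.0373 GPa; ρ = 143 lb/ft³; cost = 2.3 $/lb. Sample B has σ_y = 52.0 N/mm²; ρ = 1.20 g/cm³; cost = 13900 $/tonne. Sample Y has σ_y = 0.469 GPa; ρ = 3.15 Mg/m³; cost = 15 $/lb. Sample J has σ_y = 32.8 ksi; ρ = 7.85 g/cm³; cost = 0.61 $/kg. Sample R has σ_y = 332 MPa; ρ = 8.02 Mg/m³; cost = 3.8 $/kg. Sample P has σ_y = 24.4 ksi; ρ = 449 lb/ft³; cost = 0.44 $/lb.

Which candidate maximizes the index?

Normalizing units and computing the index:
  sample Q: σ_y = 37.30 MPa, ρ = 2291 kg/m³, cost = 5.071 $/kg
  sample B: σ_y = 52.00 MPa, ρ = 1200 kg/m³, cost = 13.90 $/kg
  sample Y: σ_y = 469.0 MPa, ρ = 3150 kg/m³, cost = 33.07 $/kg
  sample J: σ_y = 226.1 MPa, ρ = 7850 kg/m³, cost = 0.6100 $/kg
  sample R: σ_y = 332.0 MPa, ρ = 8020 kg/m³, cost = 3.800 $/kg
  sample P: σ_y = 168.2 MPa, ρ = 7192 kg/m³, cost = 0.9700 $/kg
  sample J: M = 47.2 kN·m per $
  sample P: M = 24.1 kN·m per $
  sample R: M = 10.9 kN·m per $
  sample Y: M = 4.50 kN·m per $
  sample Q: M = 3.21 kN·m per $
  sample B: M = 3.12 kN·m per $
The maximum is for sample J.

sample J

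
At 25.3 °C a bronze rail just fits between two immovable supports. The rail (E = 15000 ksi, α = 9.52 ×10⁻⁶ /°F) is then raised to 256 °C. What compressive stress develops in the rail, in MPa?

E = 15000 ksi = 103.4 GPa.
α = 9.52×10⁻⁶/°F × 9/5 = 17.1×10⁻⁶/K.
ΔT = 230.7 K. Constrained thermal stress σ = E·α·ΔT = 103.4×10³ MPa × 17.1×10⁻⁶ × 230.7 = 409 MPa (compressive).

409 MPa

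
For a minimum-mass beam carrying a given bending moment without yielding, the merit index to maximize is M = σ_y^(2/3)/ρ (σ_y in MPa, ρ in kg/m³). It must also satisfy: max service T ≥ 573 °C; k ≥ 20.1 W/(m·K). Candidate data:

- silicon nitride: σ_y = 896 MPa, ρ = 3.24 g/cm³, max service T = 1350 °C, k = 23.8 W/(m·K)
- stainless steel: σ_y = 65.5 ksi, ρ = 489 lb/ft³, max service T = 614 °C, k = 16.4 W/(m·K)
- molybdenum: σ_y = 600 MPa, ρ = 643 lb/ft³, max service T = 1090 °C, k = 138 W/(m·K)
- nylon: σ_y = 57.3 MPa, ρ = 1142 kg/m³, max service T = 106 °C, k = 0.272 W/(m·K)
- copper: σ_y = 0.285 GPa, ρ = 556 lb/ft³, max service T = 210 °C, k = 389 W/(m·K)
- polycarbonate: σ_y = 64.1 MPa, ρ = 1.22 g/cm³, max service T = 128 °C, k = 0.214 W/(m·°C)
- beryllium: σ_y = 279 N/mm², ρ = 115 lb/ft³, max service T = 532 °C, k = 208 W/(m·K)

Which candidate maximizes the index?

Screen on constraints: max service T ≥ 573 °C; k ≥ 20.1 W/(m·K). Survivors: silicon nitride, molybdenum.
Convert each candidate to consistent units, then evaluate M:
  silicon nitride: σ_y = 896.0 MPa, ρ = 3240 kg/m³
  molybdenum: σ_y = 600.0 MPa, ρ = 10300 kg/m³
  silicon nitride: M = 28.7×10⁻³
  molybdenum: M = 6.91×10⁻³
The maximum is for silicon nitride.

silicon nitride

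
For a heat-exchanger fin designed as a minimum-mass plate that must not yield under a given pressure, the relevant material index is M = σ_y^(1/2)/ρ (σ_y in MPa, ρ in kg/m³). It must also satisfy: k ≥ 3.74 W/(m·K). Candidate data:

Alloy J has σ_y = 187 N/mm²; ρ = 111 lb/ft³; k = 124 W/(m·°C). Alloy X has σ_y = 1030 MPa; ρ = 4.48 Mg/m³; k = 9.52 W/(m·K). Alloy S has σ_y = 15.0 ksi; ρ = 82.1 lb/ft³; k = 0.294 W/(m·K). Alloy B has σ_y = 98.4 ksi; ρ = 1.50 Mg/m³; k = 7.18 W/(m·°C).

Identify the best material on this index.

alloy B

Screen on constraints: k ≥ 3.74 W/(m·K). Survivors: alloy J, alloy X, alloy B.
In SI units:
  alloy J: σ_y = 187.0 MPa, ρ = 1778 kg/m³
  alloy X: σ_y = 1030 MPa, ρ = 4480 kg/m³
  alloy B: σ_y = 678.4 MPa, ρ = 1500 kg/m³
  alloy B: M = 17.4×10⁻³
  alloy J: M = 7.69×10⁻³
  alloy X: M = 7.16×10⁻³
Highest index: alloy B.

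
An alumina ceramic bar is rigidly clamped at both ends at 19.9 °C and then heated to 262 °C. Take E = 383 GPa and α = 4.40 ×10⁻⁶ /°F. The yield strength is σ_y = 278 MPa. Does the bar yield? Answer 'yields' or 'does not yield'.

yields

α = 4.40×10⁻⁶/°F × 9/5 = 7.92×10⁻⁶/K.
ΔT = 242.1 K. Constrained thermal stress σ = E·α·ΔT = 383.0×10³ MPa × 7.92×10⁻⁶ × 242.1 = 734 MPa (compressive).
Compare to σ_y = 278 MPa: σ ≥ σ_y, so it yields.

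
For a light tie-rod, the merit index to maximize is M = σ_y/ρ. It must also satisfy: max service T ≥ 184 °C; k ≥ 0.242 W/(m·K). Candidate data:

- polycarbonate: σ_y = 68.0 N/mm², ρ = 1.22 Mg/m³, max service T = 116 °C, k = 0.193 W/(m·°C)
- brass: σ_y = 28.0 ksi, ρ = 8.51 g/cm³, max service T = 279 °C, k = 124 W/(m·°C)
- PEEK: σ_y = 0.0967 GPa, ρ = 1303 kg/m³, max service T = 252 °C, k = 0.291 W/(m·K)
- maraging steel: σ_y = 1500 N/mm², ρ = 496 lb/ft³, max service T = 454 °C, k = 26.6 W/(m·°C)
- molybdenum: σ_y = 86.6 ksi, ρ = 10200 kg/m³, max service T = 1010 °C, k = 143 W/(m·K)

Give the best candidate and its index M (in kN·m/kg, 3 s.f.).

Screen on constraints: max service T ≥ 184 °C; k ≥ 0.242 W/(m·K). Survivors: brass, PEEK, maraging steel, molybdenum.
After converting to SI:
  brass: σ_y = 193.1 MPa, ρ = 8510 kg/m³
  PEEK: σ_y = 96.70 MPa, ρ = 1303 kg/m³
  maraging steel: σ_y = 1500 MPa, ρ = 7945 kg/m³
  molybdenum: σ_y = 597.1 MPa, ρ = 10200 kg/m³
  maraging steel: M = 189 kN·m/kg
  PEEK: M = 74.2 kN·m/kg
  molybdenum: M = 58.5 kN·m/kg
  brass: M = 22.7 kN·m/kg
Highest index: maraging steel.

maraging steel, M = 189 kN·m/kg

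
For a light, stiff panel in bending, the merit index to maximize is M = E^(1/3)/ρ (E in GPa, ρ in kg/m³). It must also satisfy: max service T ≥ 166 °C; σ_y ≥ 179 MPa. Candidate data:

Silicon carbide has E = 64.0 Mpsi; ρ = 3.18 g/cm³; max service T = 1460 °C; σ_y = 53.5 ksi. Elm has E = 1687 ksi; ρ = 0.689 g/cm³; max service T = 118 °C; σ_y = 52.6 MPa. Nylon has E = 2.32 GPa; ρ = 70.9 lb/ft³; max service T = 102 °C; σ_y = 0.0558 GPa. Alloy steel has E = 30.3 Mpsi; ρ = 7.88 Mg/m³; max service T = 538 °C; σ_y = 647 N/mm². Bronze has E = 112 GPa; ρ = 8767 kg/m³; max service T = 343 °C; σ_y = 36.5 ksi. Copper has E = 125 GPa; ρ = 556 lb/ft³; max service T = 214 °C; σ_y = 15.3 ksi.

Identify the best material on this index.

Screen on constraints: max service T ≥ 166 °C; σ_y ≥ 179 MPa. Survivors: silicon carbide, alloy steel, bronze.
Normalizing units and computing the index:
  silicon carbide: E = 441.3 GPa, ρ = 3180 kg/m³
  alloy steel: E = 208.9 GPa, ρ = 7880 kg/m³
  bronze: E = 112.0 GPa, ρ = 8767 kg/m³
  silicon carbide: M = 2.39×10⁻³
  alloy steel: M = 0.753×10⁻³
  bronze: M = 0.550×10⁻³
The maximum is for silicon carbide.

silicon carbide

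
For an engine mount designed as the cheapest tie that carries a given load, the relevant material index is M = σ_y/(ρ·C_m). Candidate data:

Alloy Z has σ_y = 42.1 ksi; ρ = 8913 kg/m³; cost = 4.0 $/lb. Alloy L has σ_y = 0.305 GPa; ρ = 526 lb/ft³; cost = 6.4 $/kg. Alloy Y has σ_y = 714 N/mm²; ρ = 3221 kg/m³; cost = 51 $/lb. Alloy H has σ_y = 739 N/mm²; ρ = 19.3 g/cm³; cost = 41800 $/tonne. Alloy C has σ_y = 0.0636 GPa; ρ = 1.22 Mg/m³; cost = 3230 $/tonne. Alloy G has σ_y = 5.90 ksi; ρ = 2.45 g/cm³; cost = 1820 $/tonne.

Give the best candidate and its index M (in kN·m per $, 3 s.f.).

alloy C, M = 16.1 kN·m per $

Normalizing units and computing the index:
  alloy Z: σ_y = 290.3 MPa, ρ = 8913 kg/m³, cost = 8.818 $/kg
  alloy L: σ_y = 305.0 MPa, ρ = 8426 kg/m³, cost = 6.400 $/kg
  alloy Y: σ_y = 714.0 MPa, ρ = 3221 kg/m³, cost = 112.4 $/kg
  alloy H: σ_y = 739.0 MPa, ρ = 19300 kg/m³, cost = 41.80 $/kg
  alloy C: σ_y = 63.60 MPa, ρ = 1220 kg/m³, cost = 3.230 $/kg
  alloy G: σ_y = 40.68 MPa, ρ = 2450 kg/m³, cost = 1.820 $/kg
  alloy C: M = 16.1 kN·m per $
  alloy G: M = 9.12 kN·m per $
  alloy L: M = 5.66 kN·m per $
  alloy Z: M = 3.69 kN·m per $
  alloy Y: M = 1.97 kN·m per $
  alloy H: M = 0.916 kN·m per $
Highest index: alloy C.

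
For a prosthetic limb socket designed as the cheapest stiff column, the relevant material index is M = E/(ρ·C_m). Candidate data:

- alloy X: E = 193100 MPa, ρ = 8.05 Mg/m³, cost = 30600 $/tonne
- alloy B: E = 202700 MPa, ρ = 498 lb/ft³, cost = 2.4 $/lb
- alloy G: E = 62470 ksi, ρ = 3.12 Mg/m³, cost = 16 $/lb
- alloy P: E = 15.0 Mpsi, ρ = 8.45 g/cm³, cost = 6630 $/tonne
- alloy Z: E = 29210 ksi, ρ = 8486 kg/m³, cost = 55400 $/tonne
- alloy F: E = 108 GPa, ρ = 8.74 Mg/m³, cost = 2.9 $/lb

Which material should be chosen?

alloy B

Convert each candidate to consistent units, then evaluate M:
  alloy X: E = 193.1 GPa, ρ = 8050 kg/m³, cost = 30.60 $/kg
  alloy B: E = 202.7 GPa, ρ = 7977 kg/m³, cost = 5.291 $/kg
  alloy G: E = 430.7 GPa, ρ = 3120 kg/m³, cost = 35.27 $/kg
  alloy P: E = 103.4 GPa, ρ = 8450 kg/m³, cost = 6.630 $/kg
  alloy Z: E = 201.4 GPa, ρ = 8486 kg/m³, cost = 55.40 $/kg
  alloy F: E = 108.0 GPa, ρ = 8740 kg/m³, cost = 6.393 $/kg
  alloy B: M = 4.80 MN·m per $
  alloy G: M = 3.91 MN·m per $
  alloy F: M = 1.93 MN·m per $
  alloy P: M = 1.85 MN·m per $
  alloy X: M = 0.784 MN·m per $
  alloy Z: M = 0.428 MN·m per $
Alloy B has the largest M.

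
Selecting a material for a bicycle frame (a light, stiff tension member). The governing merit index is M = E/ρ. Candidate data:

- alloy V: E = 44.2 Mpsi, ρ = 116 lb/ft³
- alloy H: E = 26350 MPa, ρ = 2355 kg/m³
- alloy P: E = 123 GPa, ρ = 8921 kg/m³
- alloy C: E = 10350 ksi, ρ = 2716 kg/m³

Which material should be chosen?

After converting to SI:
  alloy V: E = 304.7 GPa, ρ = 1858 kg/m³
  alloy H: E = 26.35 GPa, ρ = 2355 kg/m³
  alloy P: E = 123.0 GPa, ρ = 8921 kg/m³
  alloy C: E = 71.36 GPa, ρ = 2716 kg/m³
  alloy V: M = 164 MN·m/kg
  alloy C: M = 26.3 MN·m/kg
  alloy P: M = 13.8 MN·m/kg
  alloy H: M = 11.2 MN·m/kg
Alloy V ranks first.

alloy V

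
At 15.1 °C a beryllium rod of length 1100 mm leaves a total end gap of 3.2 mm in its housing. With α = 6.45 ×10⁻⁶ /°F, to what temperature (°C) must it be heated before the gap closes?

266 °C

α = 6.45×10⁻⁶/°F × 9/5 = 11.6×10⁻⁶/K.
α·L₀·ΔT = 3.2 mm ⇒ ΔT = 3.2 / (11.6×10⁻⁶ × 1100.0) = 250.6 K.
T = 15.1 + 250.6 = 265.7 °C.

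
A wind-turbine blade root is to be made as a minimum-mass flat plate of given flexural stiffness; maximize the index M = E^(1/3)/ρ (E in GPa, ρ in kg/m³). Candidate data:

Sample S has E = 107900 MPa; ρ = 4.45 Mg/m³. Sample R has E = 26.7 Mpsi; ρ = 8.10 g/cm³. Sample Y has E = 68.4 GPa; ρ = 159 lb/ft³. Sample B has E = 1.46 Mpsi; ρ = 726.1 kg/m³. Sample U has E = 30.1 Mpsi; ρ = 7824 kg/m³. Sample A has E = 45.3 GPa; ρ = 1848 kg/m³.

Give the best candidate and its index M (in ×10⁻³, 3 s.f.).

sample B, M = 2.97×10⁻³

Putting every candidate on a common basis:
  sample S: E = 107.9 GPa, ρ = 4450 kg/m³
  sample R: E = 184.1 GPa, ρ = 8100 kg/m³
  sample Y: E = 68.40 GPa, ρ = 2547 kg/m³
  sample B: E = 10.07 GPa, ρ = 726.1 kg/m³
  sample U: E = 207.5 GPa, ρ = 7824 kg/m³
  sample A: E = 45.30 GPa, ρ = 1848 kg/m³
  sample B: M = 2.97×10⁻³
  sample A: M = 1.93×10⁻³
  sample Y: M = 1.61×10⁻³
  sample S: M = 1.07×10⁻³
  sample U: M = 0.757×10⁻³
  sample R: M = 0.702×10⁻³
Sample B ranks first.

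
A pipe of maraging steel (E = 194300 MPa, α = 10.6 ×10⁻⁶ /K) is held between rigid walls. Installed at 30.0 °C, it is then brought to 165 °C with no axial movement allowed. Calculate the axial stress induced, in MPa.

278 MPa

E = 194300 MPa = 194.3 GPa.
ΔT = 135.0 K. Constrained thermal stress σ = E·α·ΔT = 194.3×10³ MPa × 10.6×10⁻⁶ × 135.0 = 278 MPa (compressive).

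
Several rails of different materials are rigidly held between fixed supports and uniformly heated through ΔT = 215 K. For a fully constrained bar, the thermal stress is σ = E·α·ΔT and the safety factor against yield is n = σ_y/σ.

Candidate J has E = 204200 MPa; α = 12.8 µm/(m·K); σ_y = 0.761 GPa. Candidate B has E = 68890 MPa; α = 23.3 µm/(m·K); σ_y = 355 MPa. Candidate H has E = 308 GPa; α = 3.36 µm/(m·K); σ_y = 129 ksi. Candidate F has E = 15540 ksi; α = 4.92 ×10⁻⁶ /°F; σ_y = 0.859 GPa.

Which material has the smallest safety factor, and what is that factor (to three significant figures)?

Per material, after unit conversion:
  candidate J: E = 204.2, α = 12.8, σ_y = 761.0 → σ = 562 MPa, n = 1.35
  candidate B: E = 68.89, α = 23.3, σ_y = 355.0 → σ = 345 MPa, n = 1.03
  candidate H: E = 308.0, α = 3.36, σ_y = 889.4 → σ = 222 MPa, n = 4.00
  candidate F: E = 107.1, α = 8.86, σ_y = 859.0 → σ = 204 MPa, n = 4.21
Candidate B has the lowest safety factor, n = 1.03.

candidate B, n = 1.03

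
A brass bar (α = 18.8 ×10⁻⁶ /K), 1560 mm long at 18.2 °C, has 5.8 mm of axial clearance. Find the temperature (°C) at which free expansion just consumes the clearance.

216 °C

α·L₀·ΔT = 5.8 mm ⇒ ΔT = 5.8 / (18.8×10⁻⁶ × 1560.0) = 197.8 K.
T = 18.2 + 197.8 = 216.0 °C.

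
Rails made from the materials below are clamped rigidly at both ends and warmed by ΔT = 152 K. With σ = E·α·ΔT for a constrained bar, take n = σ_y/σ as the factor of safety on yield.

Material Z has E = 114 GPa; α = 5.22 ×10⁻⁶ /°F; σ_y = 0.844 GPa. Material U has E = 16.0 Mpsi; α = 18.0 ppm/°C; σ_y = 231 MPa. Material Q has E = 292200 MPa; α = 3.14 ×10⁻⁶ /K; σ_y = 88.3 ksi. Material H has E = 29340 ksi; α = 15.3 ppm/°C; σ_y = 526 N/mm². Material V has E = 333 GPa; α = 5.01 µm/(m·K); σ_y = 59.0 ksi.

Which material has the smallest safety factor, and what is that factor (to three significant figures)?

material U, n = 0.765

With everything in SI (GPa, ×10⁻⁶/K, MPa):
  material Z: E = 114.0, α = 9.40, σ_y = 844.0 → σ = 163 MPa, n = 5.18
  material U: E = 110.3, α = 18.0, σ_y = 231.0 → σ = 302 MPa, n = 0.765
  material Q: E = 292.2, α = 3.14, σ_y = 608.8 → σ = 139 MPa, n = 4.37
  material H: E = 202.3, α = 15.3, σ_y = 526.0 → σ = 470 MPa, n = 1.12
  material V: E = 333.0, α = 5.01, σ_y = 406.8 → σ = 254 MPa, n = 1.60
The minimum is material U at n = 0.765.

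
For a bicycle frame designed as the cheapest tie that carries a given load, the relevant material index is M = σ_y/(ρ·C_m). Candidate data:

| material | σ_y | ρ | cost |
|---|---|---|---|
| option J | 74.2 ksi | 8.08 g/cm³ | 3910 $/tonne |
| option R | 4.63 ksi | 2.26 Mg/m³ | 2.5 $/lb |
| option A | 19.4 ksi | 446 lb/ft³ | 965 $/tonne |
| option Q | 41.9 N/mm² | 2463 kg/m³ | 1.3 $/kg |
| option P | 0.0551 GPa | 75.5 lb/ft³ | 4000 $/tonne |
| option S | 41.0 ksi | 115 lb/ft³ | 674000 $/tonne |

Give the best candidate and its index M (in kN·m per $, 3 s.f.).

option A, M = 19.4 kN·m per $

After converting to SI:
  option J: σ_y = 511.6 MPa, ρ = 8080 kg/m³, cost = 3.910 $/kg
  option R: σ_y = 31.92 MPa, ρ = 2260 kg/m³, cost = 5.511 $/kg
  option A: σ_y = 133.8 MPa, ρ = 7144 kg/m³, cost = 0.9650 $/kg
  option Q: σ_y = 41.90 MPa, ρ = 2463 kg/m³, cost = 1.300 $/kg
  option P: σ_y = 55.10 MPa, ρ = 1209 kg/m³, cost = 4.000 $/kg
  option S: σ_y = 282.7 MPa, ρ = 1842 kg/m³, cost = 674.0 $/kg
  option A: M = 19.4 kN·m per $
  option J: M = 16.2 kN·m per $
  option Q: M = 13.1 kN·m per $
  option P: M = 11.4 kN·m per $
  option R: M = 2.56 kN·m per $
  option S: M = 0.228 kN·m per $
The maximum is for option A.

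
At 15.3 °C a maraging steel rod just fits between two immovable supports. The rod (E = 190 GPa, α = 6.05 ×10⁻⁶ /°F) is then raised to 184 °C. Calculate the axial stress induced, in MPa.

349 MPa

α = 6.05×10⁻⁶/°F × 9/5 = 10.9×10⁻⁶/K.
ΔT = 168.7 K. Constrained thermal stress σ = E·α·ΔT = 190.0×10³ MPa × 10.9×10⁻⁶ × 168.7 = 349 MPa (compressive).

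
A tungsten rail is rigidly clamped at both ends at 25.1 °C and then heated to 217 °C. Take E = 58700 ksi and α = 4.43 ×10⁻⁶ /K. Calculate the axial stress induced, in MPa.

344 MPa

E = 58700 ksi = 404.7 GPa.
ΔT = 191.9 K. Constrained thermal stress σ = E·α·ΔT = 404.7×10³ MPa × 4.43×10⁻⁶ × 191.9 = 344 MPa (compressive).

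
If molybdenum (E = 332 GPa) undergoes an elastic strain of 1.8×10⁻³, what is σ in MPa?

σ = E·ε = 332000 MPa × 1.8×10⁻³ = 598 MPa.

598 MPa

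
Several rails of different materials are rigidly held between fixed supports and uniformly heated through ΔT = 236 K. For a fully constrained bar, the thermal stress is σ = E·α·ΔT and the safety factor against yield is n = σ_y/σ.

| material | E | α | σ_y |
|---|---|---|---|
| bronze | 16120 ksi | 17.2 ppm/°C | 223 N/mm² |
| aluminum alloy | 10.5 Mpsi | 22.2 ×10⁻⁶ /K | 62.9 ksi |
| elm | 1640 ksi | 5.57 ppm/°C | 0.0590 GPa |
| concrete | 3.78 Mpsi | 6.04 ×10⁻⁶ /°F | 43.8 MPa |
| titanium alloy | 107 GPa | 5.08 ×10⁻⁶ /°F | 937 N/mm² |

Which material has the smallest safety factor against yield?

In consistent units (E in GPa, α in ×10⁻⁶/K, σ_y in MPa):
  bronze: E = 111.1, α = 17.2, σ_y = 223.0 → σ = 451 MPa, n = 0.494
  aluminum alloy: E = 72.39, α = 22.2, σ_y = 433.7 → σ = 379 MPa, n = 1.14
  elm: E = 11.31, α = 5.57, σ_y = 59.00 → σ = 14.9 MPa, n = 3.97
  concrete: E = 26.06, α = 10.9, σ_y = 43.80 → σ = 66.9 MPa, n = 0.655
  titanium alloy: E = 107.0, α = 9.14, σ_y = 937.0 → σ = 231 MPa, n = 4.06
Bronze has the lowest safety factor, n = 0.494.

bronze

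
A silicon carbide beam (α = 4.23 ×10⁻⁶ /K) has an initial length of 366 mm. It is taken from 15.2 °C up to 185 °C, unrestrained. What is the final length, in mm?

366.26 mm

ΔT = 185 − 15.2 = 169.8 K.
ΔL = α·L₀·ΔT = 4.23×10⁻⁶ × 366 mm × 169.8 K = 0.263 mm.
L = L₀ + ΔL = 366 + 0.263 = 366.26 mm.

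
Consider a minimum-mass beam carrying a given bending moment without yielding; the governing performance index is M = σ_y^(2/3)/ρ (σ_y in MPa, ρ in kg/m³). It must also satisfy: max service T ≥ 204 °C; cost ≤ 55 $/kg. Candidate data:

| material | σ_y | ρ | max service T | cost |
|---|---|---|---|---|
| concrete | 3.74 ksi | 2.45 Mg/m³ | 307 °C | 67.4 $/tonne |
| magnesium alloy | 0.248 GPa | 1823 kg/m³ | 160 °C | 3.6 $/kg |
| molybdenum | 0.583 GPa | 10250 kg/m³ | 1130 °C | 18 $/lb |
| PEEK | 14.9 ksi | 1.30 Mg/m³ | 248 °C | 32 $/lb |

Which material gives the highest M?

molybdenum

Screen on constraints: max service T ≥ 204 °C; cost ≤ 55 $/kg. Survivors: concrete, molybdenum.
In SI units:
  concrete: σ_y = 25.79 MPa, ρ = 2450 kg/m³
  molybdenum: σ_y = 583.0 MPa, ρ = 10250 kg/m³
  molybdenum: M = 6.81×10⁻³
  concrete: M = 3.56×10⁻³
Molybdenum ranks first.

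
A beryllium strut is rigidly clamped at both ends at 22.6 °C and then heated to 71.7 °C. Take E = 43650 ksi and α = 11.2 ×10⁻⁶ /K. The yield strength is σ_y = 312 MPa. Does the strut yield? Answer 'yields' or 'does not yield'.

does not yield

E = 43650 ksi = 301.0 GPa.
ΔT = 49.10 K. Constrained thermal stress σ = E·α·ΔT = 301.0×10³ MPa × 11.2×10⁻⁶ × 49.10 = 166 MPa (compressive).
Compare to σ_y = 312 MPa: σ < σ_y, so it does not yield.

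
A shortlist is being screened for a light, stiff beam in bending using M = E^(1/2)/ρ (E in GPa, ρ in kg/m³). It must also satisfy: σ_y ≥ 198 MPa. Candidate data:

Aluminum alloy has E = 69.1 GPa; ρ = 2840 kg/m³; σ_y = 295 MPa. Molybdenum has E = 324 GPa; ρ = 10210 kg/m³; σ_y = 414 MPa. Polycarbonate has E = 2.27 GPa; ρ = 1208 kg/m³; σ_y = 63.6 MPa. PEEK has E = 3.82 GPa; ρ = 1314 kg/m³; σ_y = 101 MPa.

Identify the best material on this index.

aluminum alloy

Screen on constraints: σ_y ≥ 198 MPa. Survivors: aluminum alloy, molybdenum.
Evaluate M for each candidate:
  aluminum alloy: M = 2.93×10⁻³
  molybdenum: M = 1.76×10⁻³
Aluminum alloy ranks first.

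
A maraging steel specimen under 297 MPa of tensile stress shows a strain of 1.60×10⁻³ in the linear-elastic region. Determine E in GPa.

E = σ/ε = 297 MPa / 1.60×10⁻³ = 185600 MPa = 186 GPa.

186 GPa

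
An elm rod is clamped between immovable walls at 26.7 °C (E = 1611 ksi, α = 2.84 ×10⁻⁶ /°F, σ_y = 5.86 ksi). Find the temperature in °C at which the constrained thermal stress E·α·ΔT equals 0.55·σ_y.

E = 1611 ksi = 11.11 GPa.
α = 2.84×10⁻⁶/°F × 9/5 = 5.11×10⁻⁶/K.
σ_y = 5.86 ksi = 40.40 MPa.
E·α·ΔT = 22.22 MPa ⇒ ΔT = 22.22 / (11.11×10³ × 5.11×10⁻⁶) = 391.4 K.
T = 26.7 + 391.4 = 418.1 °C.

418 °C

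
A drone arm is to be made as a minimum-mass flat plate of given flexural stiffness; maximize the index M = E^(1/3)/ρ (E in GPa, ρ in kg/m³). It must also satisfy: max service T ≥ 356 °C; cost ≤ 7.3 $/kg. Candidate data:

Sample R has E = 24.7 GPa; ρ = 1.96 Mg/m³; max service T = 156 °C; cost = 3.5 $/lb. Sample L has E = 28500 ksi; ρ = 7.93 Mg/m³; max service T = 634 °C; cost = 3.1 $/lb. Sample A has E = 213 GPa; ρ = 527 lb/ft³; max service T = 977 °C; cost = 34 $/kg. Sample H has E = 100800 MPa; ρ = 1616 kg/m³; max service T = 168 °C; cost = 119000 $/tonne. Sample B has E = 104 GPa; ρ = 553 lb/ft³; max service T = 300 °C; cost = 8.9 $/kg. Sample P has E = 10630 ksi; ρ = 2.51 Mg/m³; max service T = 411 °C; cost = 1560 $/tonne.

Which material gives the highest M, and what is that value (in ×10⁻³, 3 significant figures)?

Screen on constraints: max service T ≥ 356 °C; cost ≤ 7.3 $/kg. Survivors: sample L, sample P.
In SI units:
  sample L: E = 196.5 GPa, ρ = 7930 kg/m³
  sample P: E = 73.29 GPa, ρ = 2510 kg/m³
  sample P: M = 1.67×10⁻³
  sample L: M = 0.733×10⁻³
Sample P ranks first.

sample P, M = 1.67×10⁻³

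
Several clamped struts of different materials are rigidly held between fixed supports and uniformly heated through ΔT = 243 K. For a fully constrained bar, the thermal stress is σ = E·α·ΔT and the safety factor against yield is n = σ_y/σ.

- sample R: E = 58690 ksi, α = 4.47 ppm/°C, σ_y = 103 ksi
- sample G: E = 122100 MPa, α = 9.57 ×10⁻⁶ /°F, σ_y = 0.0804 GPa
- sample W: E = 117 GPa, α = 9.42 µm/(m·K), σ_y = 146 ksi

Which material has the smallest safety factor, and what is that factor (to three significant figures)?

Converting E to GPa, α to ×10⁻⁶/K, σ_y to MPa, then σ and n for each:
  sample R: E = 404.7, α = 4.47, σ_y = 710.2 → σ = 440 MPa, n = 1.62
  sample G: E = 122.1, α = 17.2, σ_y = 80.40 → σ = 511 MPa, n = 0.157
  sample W: E = 117.0, α = 9.42, σ_y = 1007 → σ = 268 MPa, n = 3.76
Sample G has the lowest safety factor, n = 0.157.

sample G, n = 0.157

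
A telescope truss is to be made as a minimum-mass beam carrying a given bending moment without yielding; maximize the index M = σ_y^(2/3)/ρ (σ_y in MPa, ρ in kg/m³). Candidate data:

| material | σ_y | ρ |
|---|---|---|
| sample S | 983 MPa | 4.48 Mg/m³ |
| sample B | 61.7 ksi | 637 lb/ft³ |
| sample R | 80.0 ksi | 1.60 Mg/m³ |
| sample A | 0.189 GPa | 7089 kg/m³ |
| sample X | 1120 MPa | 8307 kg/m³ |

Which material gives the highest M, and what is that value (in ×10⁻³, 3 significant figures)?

sample R, M = 42.0×10⁻³

In SI units:
  sample S: σ_y = 983.0 MPa, ρ = 4480 kg/m³
  sample B: σ_y = 425.4 MPa, ρ = 10200 kg/m³
  sample R: σ_y = 551.6 MPa, ρ = 1600 kg/m³
  sample A: σ_y = 189.0 MPa, ρ = 7089 kg/m³
  sample X: σ_y = 1120 MPa, ρ = 8307 kg/m³
  sample R: M = 42.0×10⁻³
  sample S: M = 22.1×10⁻³
  sample X: M = 13.0×10⁻³
  sample B: M = 5.54×10⁻³
  sample A: M = 4.65×10⁻³
Sample R has the largest M.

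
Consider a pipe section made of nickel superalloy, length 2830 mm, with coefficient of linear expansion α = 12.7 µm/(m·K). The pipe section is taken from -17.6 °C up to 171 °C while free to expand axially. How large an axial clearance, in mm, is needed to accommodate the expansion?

ΔT = 171 − (-17.6) = 188.6 K.
ΔL = α·L₀·ΔT = 12.7×10⁻⁶ × 2830 mm × 188.6 K = 6.78 mm.

6.78 mm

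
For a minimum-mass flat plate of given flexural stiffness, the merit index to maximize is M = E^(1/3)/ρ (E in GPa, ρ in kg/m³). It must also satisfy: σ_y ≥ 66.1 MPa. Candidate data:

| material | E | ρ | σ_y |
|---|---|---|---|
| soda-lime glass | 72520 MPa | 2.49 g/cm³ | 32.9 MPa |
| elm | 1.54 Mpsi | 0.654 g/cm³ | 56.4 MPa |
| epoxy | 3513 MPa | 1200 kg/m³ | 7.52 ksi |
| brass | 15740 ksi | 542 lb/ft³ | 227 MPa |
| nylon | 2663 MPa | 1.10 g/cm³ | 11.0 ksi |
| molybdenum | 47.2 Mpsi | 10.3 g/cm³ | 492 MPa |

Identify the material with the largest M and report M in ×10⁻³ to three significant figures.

nylon, M = 1.26×10⁻³

Screen on constraints: σ_y ≥ 66.1 MPa. Survivors: brass, nylon, molybdenum.
Normalizing units and computing the index:
  brass: E = 108.5 GPa, ρ = 8682 kg/m³
  nylon: E = 2.663 GPa, ρ = 1100 kg/m³
  molybdenum: E = 325.4 GPa, ρ = 10300 kg/m³
  nylon: M = 1.26×10⁻³
  molybdenum: M = 0.668×10⁻³
  brass: M = 0.549×10⁻³
The maximum is for nylon.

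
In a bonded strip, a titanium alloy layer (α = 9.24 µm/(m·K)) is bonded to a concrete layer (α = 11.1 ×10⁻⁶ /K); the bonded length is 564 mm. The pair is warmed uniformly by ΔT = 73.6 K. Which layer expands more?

concrete

α(titanium alloy) = 9.24×10⁻⁶/K vs α(concrete) = 11.1×10⁻⁶/K.
Higher α expands more for the same ΔT: concrete.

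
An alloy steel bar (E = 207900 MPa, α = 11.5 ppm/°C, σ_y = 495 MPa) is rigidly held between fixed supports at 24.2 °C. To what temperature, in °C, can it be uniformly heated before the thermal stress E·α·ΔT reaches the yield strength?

E = 207900 MPa = 207.9 GPa.
E·α·ΔT = 495.0 MPa ⇒ ΔT = 495.0 / (207.9×10³ × 11.5×10⁻⁶) = 207.0 K.
T = 24.2 + 207.0 = 231.2 °C.

231 °C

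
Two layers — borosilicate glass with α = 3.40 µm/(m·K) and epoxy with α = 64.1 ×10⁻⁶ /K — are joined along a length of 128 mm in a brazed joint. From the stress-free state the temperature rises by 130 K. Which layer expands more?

α(borosilicate glass) = 3.40×10⁻⁶/K vs α(epoxy) = 64.1×10⁻⁶/K.
Higher α expands more for the same ΔT: epoxy.

epoxy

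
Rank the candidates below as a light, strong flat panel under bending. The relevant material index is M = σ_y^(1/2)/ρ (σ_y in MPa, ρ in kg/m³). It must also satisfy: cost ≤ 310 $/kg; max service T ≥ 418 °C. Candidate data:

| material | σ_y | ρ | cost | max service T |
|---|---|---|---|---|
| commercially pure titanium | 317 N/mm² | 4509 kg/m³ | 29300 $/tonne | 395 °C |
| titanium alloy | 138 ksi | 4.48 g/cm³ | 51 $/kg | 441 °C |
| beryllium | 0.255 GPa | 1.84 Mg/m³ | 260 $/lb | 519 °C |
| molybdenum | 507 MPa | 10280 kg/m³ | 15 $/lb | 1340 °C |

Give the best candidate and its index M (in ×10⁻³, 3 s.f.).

titanium alloy, M = 6.89×10⁻³

Screen on constraints: cost ≤ 310 $/kg; max service T ≥ 418 °C. Survivors: titanium alloy, molybdenum.
Putting every candidate on a common basis:
  titanium alloy: σ_y = 951.5 MPa, ρ = 4480 kg/m³
  molybdenum: σ_y = 507.0 MPa, ρ = 10280 kg/m³
  titanium alloy: M = 6.89×10⁻³
  molybdenum: M = 2.19×10⁻³
Titanium alloy has the largest M.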